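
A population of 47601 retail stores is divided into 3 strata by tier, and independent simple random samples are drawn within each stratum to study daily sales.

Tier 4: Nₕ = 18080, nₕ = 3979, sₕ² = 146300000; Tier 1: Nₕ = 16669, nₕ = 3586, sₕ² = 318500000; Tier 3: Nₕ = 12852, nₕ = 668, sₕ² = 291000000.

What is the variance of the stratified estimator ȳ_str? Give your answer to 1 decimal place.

42790.8

Var(ȳ_str) = Σₕ Wₕ²(1 − fₕ)sₕ²/nₕ with Wₕ = Nₕ/N, N = 47601.
Tier 4: Wₕ = 0.37982395; term = 0.37982395²·(1 − 0.22007743)·146300000/3979 = 4137.01.
Tier 1: Wₕ = 0.35018172; term = 0.35018172²·(1 − 0.21512988)·318500000/3586 = 8548.3813.
Tier 3: Wₕ = 0.26999433; term = 0.26999433²·(1 − 0.05197635)·291000000/668 = 30105.44.
Sum = 42790.831.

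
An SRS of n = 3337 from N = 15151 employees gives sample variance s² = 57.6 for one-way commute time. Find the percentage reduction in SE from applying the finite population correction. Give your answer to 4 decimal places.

f = n/N = 3337/15151 = 0.22024949.
SE_no-fpc = √(s²/n) = 0.13138117; SE_fpc = √((1−f)s²/n) = 0.11601415.
Ratio = √(1−f) = 0.88303483. Reduction = 100·(1 − 0.88303483) = 11.6965%.

11.6965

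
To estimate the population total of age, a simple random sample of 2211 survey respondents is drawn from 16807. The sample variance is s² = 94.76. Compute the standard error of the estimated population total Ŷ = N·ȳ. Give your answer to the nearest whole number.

Var(Ŷ) = N²·Var(ȳ) = N²·(1 − n/N)·s²/n.
f = 2211/16807 = 0.13155233; Var(ȳ) = 0.86844767·94.76/2211 = 0.037220308.
Var(Ŷ) = 16807² · 0.037220308 = 1.0513816 × 10^7.
SE(Ŷ) = √(1.0513816 × 10^7) = 3243.

3243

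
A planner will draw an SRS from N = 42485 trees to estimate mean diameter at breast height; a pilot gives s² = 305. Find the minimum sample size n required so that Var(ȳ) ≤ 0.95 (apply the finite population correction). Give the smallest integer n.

Without fpc, n₀ = s²/D = 305/0.95 = 321.0526.
With fpc, (1 − n/N)·s²/n ≤ D requires n ≥ n₀/(1 + n₀/N) = 321.0526/(1 + 321.0526/42485) = 318.6447.
Rounding up, n = 319.

319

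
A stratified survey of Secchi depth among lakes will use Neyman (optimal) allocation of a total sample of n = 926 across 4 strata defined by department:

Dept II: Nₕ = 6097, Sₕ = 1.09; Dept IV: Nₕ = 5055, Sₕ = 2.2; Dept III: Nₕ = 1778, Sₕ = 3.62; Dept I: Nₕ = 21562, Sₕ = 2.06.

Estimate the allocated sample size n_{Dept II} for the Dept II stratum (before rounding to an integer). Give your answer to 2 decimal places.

89.68

Neyman allocation: nₕ = n·NₕSₕ / Σⱼ NⱼSⱼ.
Σ NⱼSⱼ = 6097·1.09 + 5055·2.2 + 1778·3.62 + 21562·2.06 = 68620.81.
n_{Dept II} = 926·6097·1.09 / 68620.81 = 89.68.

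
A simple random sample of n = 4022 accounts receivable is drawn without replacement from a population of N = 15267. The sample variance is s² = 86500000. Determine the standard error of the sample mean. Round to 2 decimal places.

Under SRS without replacement, Var(ȳ) = (1 − f)·s²/n with f = n/N = 4022/15267 = 0.26344403.
Var(ȳ) = (1 − 0.26344403)·86500000/4022 = 0.73655597·21506.713 = 15840.898.
SE(ȳ) = √(15840.898) = 125.86.

125.86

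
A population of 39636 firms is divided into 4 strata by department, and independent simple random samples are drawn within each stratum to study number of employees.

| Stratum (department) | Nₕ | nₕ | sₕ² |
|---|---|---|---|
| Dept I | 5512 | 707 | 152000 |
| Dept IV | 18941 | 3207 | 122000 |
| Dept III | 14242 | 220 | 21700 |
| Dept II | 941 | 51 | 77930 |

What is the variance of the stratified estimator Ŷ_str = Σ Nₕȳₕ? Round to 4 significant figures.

3.801 × 10^10

Var(Ŷ_str) = Σₕ Nₕ²(1 − fₕ)sₕ²/nₕ.
Dept I: 5512²·(1 − 707/5512)·152000/707 = 5.6941221 × 10^9.
Dept IV: 18941²·(1 − 3207/18941)·122000/3207 = 1.1337125 × 10^10.
Dept III: 14242²·(1 − 220/14242)·21700/220 = 1.9697812 × 10^10.
Dept II: 941²·(1 − 51/941)·77930/51 = 1.2797176 × 10^9.
Sum = 3.8008777 × 10^10.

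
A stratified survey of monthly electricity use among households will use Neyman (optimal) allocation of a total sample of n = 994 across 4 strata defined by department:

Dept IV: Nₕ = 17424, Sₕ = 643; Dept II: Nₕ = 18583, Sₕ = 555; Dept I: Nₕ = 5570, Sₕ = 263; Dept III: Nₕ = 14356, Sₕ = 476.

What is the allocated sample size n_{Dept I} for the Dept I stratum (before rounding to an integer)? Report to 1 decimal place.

Neyman allocation: nₕ = n·NₕSₕ / Σⱼ NⱼSⱼ.
Σ NⱼSⱼ = 17424·643 + 18583·555 + 5570·263 + 14356·476 = 2.9815563 × 10^7.
n_{Dept I} = 994·5570·263 / (2.9815563 × 10^7) = 48.8.

48.8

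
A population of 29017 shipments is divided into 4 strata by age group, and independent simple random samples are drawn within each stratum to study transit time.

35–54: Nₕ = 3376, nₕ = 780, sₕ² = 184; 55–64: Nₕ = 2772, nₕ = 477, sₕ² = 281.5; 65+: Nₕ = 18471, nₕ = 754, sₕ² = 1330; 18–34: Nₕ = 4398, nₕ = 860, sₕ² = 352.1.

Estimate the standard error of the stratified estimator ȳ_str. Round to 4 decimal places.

Var(ȳ_str) = Σₕ Wₕ²(1 − fₕ)sₕ²/nₕ with Wₕ = Nₕ/N, N = 29017.
35–54: Wₕ = 0.11634559; term = 0.11634559²·(1 − 0.23104265)·184/780 = 0.0024554174.
55–64: Wₕ = 0.09553021; term = 0.09553021²·(1 − 0.17207792)·281.5/477 = 0.0044589327.
65+: Wₕ = 0.63655788; term = 0.63655788²·(1 − 0.04082075)·1330/754 = 0.68557642.
18–34: Wₕ = 0.15156632; term = 0.15156632²·(1 − 0.19554343)·352.1/860 = 0.0075661615.
Sum = 0.70005693.
SE = √(0.70005693) = 0.8367.

0.8367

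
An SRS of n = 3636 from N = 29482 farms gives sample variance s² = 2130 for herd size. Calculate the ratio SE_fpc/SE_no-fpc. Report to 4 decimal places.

f = n/N = 3636/29482 = 0.12332949.
SE_no-fpc = √(s²/n) = 0.76538133; SE_fpc = √((1−f)s²/n) = 0.71663178.
Ratio = √(1−f) = 0.93630685.

0.9363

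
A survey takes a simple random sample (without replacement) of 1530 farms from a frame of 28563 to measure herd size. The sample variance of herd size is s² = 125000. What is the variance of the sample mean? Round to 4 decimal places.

77.3231

Under SRS without replacement, Var(ȳ) = (1 − f)·s²/n with f = n/N = 1530/28563 = 0.05356580.
Var(ȳ) = (1 − 0.05356580)·125000/1530 = 0.94643420·81.699346 = 77.323055.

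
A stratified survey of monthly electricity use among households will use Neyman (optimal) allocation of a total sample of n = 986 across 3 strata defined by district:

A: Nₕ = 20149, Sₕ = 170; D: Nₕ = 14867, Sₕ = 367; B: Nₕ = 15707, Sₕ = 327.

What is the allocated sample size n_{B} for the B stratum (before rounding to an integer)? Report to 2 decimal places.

Neyman allocation: nₕ = n·NₕSₕ / Σⱼ NⱼSⱼ.
Σ NⱼSⱼ = 20149·170 + 14867·367 + 15707·327 = 1.4017708 × 10^7.
n_{B} = 986·15707·327 / (1.4017708 × 10^7) = 361.28.

361.28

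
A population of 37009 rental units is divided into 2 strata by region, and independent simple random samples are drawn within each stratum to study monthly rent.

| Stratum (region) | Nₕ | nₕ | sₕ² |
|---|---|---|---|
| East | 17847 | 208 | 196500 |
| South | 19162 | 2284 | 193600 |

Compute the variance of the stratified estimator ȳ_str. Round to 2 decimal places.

Var(ȳ_str) = Σₕ Wₕ²(1 − fₕ)sₕ²/nₕ with Wₕ = Nₕ/N, N = 37009.
East: Wₕ = 0.48223405; term = 0.48223405²·(1 − 0.01165462)·196500/208 = 217.13194.
South: Wₕ = 0.51776595; term = 0.51776595²·(1 − 0.11919424)·193600/2284 = 20.015036.
Sum = 237.14698.

237.15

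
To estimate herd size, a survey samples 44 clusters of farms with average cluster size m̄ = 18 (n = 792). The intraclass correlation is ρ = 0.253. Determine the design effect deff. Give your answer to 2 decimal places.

5.30

deff = 1 + (18 − 1)·0.253 = 1 + 4.301 = 5.301.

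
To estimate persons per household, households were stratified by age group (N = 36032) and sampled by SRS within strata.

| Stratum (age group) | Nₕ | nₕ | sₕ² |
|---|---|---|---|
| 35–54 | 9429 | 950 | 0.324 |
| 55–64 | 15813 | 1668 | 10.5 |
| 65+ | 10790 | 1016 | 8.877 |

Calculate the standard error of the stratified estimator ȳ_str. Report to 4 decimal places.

0.0426

Var(ȳ_str) = Σₕ Wₕ²(1 − fₕ)sₕ²/nₕ with Wₕ = Nₕ/N, N = 36032.
35–54: Wₕ = 0.26168406; term = 0.26168406²·(1 − 0.10075300)·0.324/950 = 2.1001724 × 10^-5.
55–64: Wₕ = 0.43885990; term = 0.43885990²·(1 − 0.10548283)·10.5/1668 = 0.0010845104.
65+: Wₕ = 0.29945604; term = 0.29945604²·(1 − 0.09416126)·8.877/1016 = 7.097241 × 10^-4.
Sum = 0.0018152362.
SE = √(0.0018152362) = 0.0426.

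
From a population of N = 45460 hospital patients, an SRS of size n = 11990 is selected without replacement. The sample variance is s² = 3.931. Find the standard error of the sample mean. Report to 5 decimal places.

Under SRS without replacement, Var(ȳ) = (1 − f)·s²/n with f = n/N = 11990/45460 = 0.26374835.
Var(ȳ) = (1 − 0.26374835)·3.931/11990 = 0.73625165·3.2785655 × 10^-4 = 2.4138492 × 10^-4.
SE(ȳ) = √(2.4138492 × 10^-4) = 0.01554.

0.01554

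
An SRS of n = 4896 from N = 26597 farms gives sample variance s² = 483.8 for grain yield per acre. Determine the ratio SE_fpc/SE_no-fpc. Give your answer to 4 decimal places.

0.9033

f = n/N = 4896/26597 = 0.18408091.
SE_no-fpc = √(s²/n) = 0.3143491; SE_fpc = √((1−f)s²/n) = 0.28394601.
Ratio = √(1−f) = 0.90328240.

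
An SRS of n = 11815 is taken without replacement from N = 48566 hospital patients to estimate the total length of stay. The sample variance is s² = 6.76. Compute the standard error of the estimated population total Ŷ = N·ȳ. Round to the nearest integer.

1011

Var(Ŷ) = N²·Var(ȳ) = N²·(1 − n/N)·s²/n.
f = 11815/48566 = 0.24327719; Var(ȳ) = 0.75672281·6.76/11815 = 4.3296201 × 10^-4.
Var(Ŷ) = 48566² · (4.3296201 × 10^-4) = 1.0212086 × 10^6.
SE(Ŷ) = √(1.0212086 × 10^6) = 1011.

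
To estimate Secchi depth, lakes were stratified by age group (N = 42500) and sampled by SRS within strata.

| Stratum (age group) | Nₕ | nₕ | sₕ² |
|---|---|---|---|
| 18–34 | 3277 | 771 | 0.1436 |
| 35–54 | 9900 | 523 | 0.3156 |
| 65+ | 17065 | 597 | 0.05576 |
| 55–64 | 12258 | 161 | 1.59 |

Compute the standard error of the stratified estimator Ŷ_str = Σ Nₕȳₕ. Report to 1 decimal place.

1244.3

Var(Ŷ_str) = Σₕ Nₕ²(1 − fₕ)sₕ²/nₕ.
18–34: 3277²·(1 − 771/3277)·0.1436/771 = 1529.5285.
35–54: 9900²·(1 − 523/9900)·0.3156/523 = 56018.879.
65+: 17065²·(1 − 597/17065)·0.05576/597 = 26247.962.
55–64: 12258²·(1 − 161/12258)·1.59/161 = 1.4644298 × 10^6.
Sum = 1.5482262 × 10^6.
SE = √(1.5482262 × 10^6) = 1244.3.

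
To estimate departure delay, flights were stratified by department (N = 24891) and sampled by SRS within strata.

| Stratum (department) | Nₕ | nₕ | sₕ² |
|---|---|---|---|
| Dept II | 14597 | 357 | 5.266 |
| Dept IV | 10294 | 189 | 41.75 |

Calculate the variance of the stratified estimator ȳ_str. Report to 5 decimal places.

Var(ȳ_str) = Σₕ Wₕ²(1 − fₕ)sₕ²/nₕ with Wₕ = Nₕ/N, N = 24891.
Dept II: Wₕ = 0.58643686; term = 0.58643686²·(1 − 0.02445708)·5.266/357 = 0.0049488187.
Dept IV: Wₕ = 0.41356314; term = 0.41356314²·(1 − 0.01836021)·41.75/189 = 0.037087748.
Sum = 0.042036567.

0.04204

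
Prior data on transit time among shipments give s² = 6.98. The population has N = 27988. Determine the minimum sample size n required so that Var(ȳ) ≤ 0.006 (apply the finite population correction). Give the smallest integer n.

1117

Without fpc, n₀ = s²/D = 6.98/0.006 = 1163.3333.
With fpc, (1 − n/N)·s²/n ≤ D requires n ≥ n₀/(1 + n₀/N) = 1163.3333/(1 + 1163.3333/27988) = 1116.9085.
Rounding up, n = 1117.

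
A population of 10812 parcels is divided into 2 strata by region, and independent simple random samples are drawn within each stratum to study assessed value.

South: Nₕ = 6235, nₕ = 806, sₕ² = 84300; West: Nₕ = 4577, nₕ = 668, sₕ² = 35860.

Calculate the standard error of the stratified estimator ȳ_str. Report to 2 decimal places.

6.20

Var(ȳ_str) = Σₕ Wₕ²(1 − fₕ)sₕ²/nₕ with Wₕ = Nₕ/N, N = 10812.
South: Wₕ = 0.57667407; term = 0.57667407²·(1 − 0.12927025)·84300/806 = 30.28564.
West: Wₕ = 0.42332593; term = 0.42332593²·(1 − 0.14594713)·35860/668 = 8.2161495.
Sum = 38.50179.
SE = √(38.50179) = 6.20.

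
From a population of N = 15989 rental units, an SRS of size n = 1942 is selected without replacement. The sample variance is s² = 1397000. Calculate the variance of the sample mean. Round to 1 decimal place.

Under SRS without replacement, Var(ȳ) = (1 − f)·s²/n with f = n/N = 1942/15989 = 0.12145850.
Var(ȳ) = (1 − 0.12145850)·1397000/1942 = 0.87854150·719.36148 = 631.98891.

632.0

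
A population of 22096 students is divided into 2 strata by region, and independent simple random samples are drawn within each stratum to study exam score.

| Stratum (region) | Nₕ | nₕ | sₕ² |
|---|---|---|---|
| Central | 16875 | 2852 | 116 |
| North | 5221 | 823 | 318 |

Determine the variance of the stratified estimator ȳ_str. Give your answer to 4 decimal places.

0.0379

Var(ȳ_str) = Σₕ Wₕ²(1 − fₕ)sₕ²/nₕ with Wₕ = Nₕ/N, N = 22096.
Central: Wₕ = 0.76371289; term = 0.76371289²·(1 − 0.16900741)·116/2852 = 0.019713596.
North: Wₕ = 0.23628711; term = 0.23628711²·(1 − 0.15763264)·318/823 = 0.018172257.
Sum = 0.037885853.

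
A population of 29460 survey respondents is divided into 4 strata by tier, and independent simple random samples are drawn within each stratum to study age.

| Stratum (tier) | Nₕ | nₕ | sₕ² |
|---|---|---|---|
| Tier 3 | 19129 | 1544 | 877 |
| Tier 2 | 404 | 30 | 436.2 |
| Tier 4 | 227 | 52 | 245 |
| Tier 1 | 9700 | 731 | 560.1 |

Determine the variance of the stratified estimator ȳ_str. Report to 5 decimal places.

Var(ȳ_str) = Σₕ Wₕ²(1 − fₕ)sₕ²/nₕ with Wₕ = Nₕ/N, N = 29460.
Tier 3: Wₕ = 0.64932111; term = 0.64932111²·(1 − 0.08071514)·877/1544 = 0.2201514.
Tier 2: Wₕ = 0.01371351; term = 0.01371351²·(1 − 0.07425743)·436.2/30 = 0.0025313482.
Tier 4: Wₕ = 0.00770536; term = 0.00770536²·(1 − 0.22907489)·245/52 = 2.1565581 × 10^-4.
Tier 1: Wₕ = 0.32926001; term = 0.32926001²·(1 − 0.07536082)·560.1/731 = 0.076806587.
Sum = 0.29970499.

0.29970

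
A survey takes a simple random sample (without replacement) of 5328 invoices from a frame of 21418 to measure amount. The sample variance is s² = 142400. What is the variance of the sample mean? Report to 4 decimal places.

20.0781

Under SRS without replacement, Var(ȳ) = (1 − f)·s²/n with f = n/N = 5328/21418 = 0.24876272.
Var(ȳ) = (1 − 0.24876272)·142400/5328 = 0.75123728·26.726727 = 20.078113.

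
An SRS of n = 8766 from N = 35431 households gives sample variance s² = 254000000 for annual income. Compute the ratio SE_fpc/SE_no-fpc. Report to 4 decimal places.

0.8675

f = n/N = 8766/35431 = 0.24741046.
SE_no-fpc = √(s²/n) = 170.22217; SE_fpc = √((1−f)s²/n) = 147.671.
Ratio = √(1−f) = 0.86751919.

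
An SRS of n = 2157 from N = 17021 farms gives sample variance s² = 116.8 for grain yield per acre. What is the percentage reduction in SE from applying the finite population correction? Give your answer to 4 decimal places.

6.5509

f = n/N = 2157/17021 = 0.12672581.
SE_no-fpc = √(s²/n) = 0.23269998; SE_fpc = √((1−f)s²/n) = 0.21745613.
Ratio = √(1−f) = 0.93449141. Reduction = 100·(1 − 0.93449141) = 6.5509%.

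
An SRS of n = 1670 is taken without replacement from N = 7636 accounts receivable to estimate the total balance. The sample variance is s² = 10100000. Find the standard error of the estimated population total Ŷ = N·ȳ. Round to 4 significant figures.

524900

Var(Ŷ) = N²·Var(ȳ) = N²·(1 − n/N)·s²/n.
f = 1670/7636 = 0.21870089; Var(ȳ) = 0.78129911·10100000/1670 = 4725.2222.
Var(Ŷ) = 7636² · 4725.2222 = 2.755206 × 10^11.
SE(Ŷ) = √(2.755206 × 10^11) = 524900.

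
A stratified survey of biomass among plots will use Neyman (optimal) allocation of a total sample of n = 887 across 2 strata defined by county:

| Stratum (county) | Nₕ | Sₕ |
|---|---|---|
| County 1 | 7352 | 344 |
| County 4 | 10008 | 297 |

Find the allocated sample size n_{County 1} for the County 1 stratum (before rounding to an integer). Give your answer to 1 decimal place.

Neyman allocation: nₕ = n·NₕSₕ / Σⱼ NⱼSⱼ.
Σ NⱼSⱼ = 7352·344 + 10008·297 = 5.501464 × 10^6.
n_{County 1} = 887·7352·344 / (5.501464 × 10^6) = 407.8.

407.8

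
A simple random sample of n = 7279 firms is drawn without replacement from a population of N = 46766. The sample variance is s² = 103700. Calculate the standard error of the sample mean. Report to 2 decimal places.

3.47

Under SRS without replacement, Var(ȳ) = (1 − f)·s²/n with f = n/N = 7279/46766 = 0.15564727.
Var(ȳ) = (1 − 0.15564727)·103700/7279 = 0.84435273·14.246462 = 12.02904.
SE(ȳ) = √(12.02904) = 3.47.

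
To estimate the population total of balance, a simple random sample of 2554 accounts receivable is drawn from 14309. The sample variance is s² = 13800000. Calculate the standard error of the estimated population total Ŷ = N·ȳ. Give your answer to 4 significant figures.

953300

Var(Ŷ) = N²·Var(ȳ) = N²·(1 − n/N)·s²/n.
f = 2554/14309 = 0.17848906; Var(ȳ) = 0.82151094·13800000/2554 = 4438.861.
Var(Ŷ) = 14309² · 4438.861 = 9.0884561 × 10^11.
SE(Ŷ) = √(9.0884561 × 10^11) = 953300.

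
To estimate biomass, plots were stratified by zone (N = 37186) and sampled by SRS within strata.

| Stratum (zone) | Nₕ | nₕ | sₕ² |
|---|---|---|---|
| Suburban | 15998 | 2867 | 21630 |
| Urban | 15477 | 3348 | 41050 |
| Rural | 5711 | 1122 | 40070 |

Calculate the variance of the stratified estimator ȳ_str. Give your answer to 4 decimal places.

Var(ȳ_str) = Σₕ Wₕ²(1 − fₕ)sₕ²/nₕ with Wₕ = Nₕ/N, N = 37186.
Suburban: Wₕ = 0.43021567; term = 0.43021567²·(1 − 0.17920990)·21630/2867 = 1.1461287.
Urban: Wₕ = 0.41620502; term = 0.41620502²·(1 − 0.21632099)·41050/3348 = 1.6644876.
Rural: Wₕ = 0.15357930; term = 0.15357930²·(1 − 0.19646297)·40070/1122 = 0.67685832.
Sum = 3.4874746.

3.4875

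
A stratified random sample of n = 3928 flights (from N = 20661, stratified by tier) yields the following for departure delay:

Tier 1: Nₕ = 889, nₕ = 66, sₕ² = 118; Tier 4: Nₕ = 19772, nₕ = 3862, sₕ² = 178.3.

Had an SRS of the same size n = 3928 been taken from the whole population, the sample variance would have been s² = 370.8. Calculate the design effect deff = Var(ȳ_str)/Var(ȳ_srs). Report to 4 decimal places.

Var(ȳ_str) = Σ Wₕ²(1−fₕ)sₕ²/nₕ with Wₕ = Nₕ/20661:
  Tier 1: (889/20661)²·(1−66/889)·118/66 = 0.0030643403
  Tier 4: (19772/20661)²·(1−3862/19772)·178.3/3862 = 0.034021792
  → Var(ȳ_str) = 0.037086132.
Var(ȳ_srs) = (1 − 3928/20661)·370.8/3928 = 0.076452329.
deff = 0.037086132 / 0.076452329 = 0.4851.

0.4851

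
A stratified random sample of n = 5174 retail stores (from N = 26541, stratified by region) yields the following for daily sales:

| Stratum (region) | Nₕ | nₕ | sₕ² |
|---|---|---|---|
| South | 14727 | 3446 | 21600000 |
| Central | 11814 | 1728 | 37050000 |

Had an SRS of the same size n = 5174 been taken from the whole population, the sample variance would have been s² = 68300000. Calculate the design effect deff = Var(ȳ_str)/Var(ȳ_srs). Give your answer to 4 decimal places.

0.4804

Var(ȳ_str) = Σ Wₕ²(1−fₕ)sₕ²/nₕ with Wₕ = Nₕ/26541:
  South: (14727/26541)²·(1−3446/14727)·21600000/3446 = 1478.311
  Central: (11814/26541)²·(1−1728/11814)·37050000/1728 = 3626.8187
  → Var(ȳ_str) = 5105.1297.
Var(ȳ_srs) = (1 − 5174/26541)·68300000/5174 = 10627.241.
deff = 5105.1297 / 10627.241 = 0.4804.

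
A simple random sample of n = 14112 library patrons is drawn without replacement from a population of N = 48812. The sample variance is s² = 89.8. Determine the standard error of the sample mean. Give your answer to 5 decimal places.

0.06726

Under SRS without replacement, Var(ȳ) = (1 − f)·s²/n with f = n/N = 14112/48812 = 0.28910924.
Var(ȳ) = (1 − 0.28910924)·89.8/14112 = 0.71089076·0.0063633787 = 0.0045236671.
SE(ȳ) = √(0.0045236671) = 0.06726.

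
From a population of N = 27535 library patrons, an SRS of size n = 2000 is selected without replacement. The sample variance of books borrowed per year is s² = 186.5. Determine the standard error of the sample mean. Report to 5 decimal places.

Under SRS without replacement, Var(ȳ) = (1 − f)·s²/n with f = n/N = 2000/27535 = 0.07263483.
Var(ȳ) = (1 − 0.07263483)·186.5/2000 = 0.92736517·0.09325 = 0.086476802.
SE(ȳ) = √(0.086476802) = 0.29407.

0.29407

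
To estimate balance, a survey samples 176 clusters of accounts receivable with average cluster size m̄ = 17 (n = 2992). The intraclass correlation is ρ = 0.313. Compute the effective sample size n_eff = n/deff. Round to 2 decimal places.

498.00

deff = 1 + (17 − 1)·0.313 = 1 + 5.008 = 6.008.
n_eff = 2992 / 6.008 = 498.00.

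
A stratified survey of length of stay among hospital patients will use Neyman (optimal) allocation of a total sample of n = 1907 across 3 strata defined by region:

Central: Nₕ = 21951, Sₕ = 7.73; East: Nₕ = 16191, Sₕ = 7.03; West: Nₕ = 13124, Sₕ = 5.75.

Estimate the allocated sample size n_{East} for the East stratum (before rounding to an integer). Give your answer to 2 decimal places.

604.68

Neyman allocation: nₕ = n·NₕSₕ / Σⱼ NⱼSⱼ.
Σ NⱼSⱼ = 21951·7.73 + 16191·7.03 + 13124·5.75 = 358966.96.
n_{East} = 1907·16191·7.03 / 358966.96 = 604.68.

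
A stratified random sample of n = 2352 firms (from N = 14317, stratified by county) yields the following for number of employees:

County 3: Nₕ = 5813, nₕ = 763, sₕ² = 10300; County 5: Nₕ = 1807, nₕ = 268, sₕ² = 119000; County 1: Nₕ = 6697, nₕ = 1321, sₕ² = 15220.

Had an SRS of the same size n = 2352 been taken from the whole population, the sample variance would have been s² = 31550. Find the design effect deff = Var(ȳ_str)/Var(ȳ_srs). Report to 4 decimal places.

0.8904

Var(ȳ_str) = Σ Wₕ²(1−fₕ)sₕ²/nₕ with Wₕ = Nₕ/14317:
  County 3: (5813/14317)²·(1−763/5813)·10300/763 = 1.9333048
  County 5: (1807/14317)²·(1−268/1807)·119000/268 = 6.0242764
  County 1: (6697/14317)²·(1−1321/6697)·15220/1321 = 2.0237056
  → Var(ȳ_str) = 9.9812868.
Var(ȳ_srs) = (1 − 2352/14317)·31550/2352 = 11.210442.
deff = 9.9812868 / 11.210442 = 0.8904.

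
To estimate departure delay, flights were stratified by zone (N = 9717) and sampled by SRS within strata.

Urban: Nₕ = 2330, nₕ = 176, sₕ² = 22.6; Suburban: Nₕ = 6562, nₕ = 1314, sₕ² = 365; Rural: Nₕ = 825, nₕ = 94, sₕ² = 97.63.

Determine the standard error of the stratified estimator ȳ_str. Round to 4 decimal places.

0.3388

Var(ȳ_str) = Σₕ Wₕ²(1 − fₕ)sₕ²/nₕ with Wₕ = Nₕ/N, N = 9717.
Urban: Wₕ = 0.23978594; term = 0.23978594²·(1 − 0.07553648)·22.6/176 = 0.0068254767.
Suburban: Wₕ = 0.67531131; term = 0.67531131²·(1 − 0.20024383)·365/1314 = 0.10131253.
Rural: Wₕ = 0.08490275; term = 0.08490275²·(1 − 0.11393939)·97.63/94 = 0.0066337997.
Sum = 0.11477181.
SE = √(0.11477181) = 0.3388.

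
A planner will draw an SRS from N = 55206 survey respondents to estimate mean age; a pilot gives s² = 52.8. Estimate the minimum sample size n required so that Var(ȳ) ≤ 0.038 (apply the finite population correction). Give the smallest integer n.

Without fpc, n₀ = s²/D = 52.8/0.038 = 1389.4737.
With fpc, (1 − n/N)·s²/n ≤ D requires n ≥ n₀/(1 + n₀/N) = 1389.4737/(1 + 1389.4737/55206) = 1355.3608.
Rounding up, n = 1356.

1356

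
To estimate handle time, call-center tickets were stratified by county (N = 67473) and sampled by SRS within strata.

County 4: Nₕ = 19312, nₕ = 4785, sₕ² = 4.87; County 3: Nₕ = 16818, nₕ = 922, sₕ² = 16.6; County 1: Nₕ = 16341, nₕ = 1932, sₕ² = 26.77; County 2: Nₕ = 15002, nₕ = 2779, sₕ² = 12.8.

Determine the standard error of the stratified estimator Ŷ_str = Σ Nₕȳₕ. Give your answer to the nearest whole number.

Var(Ŷ_str) = Σₕ Nₕ²(1 − fₕ)sₕ²/nₕ.
County 4: 19312²·(1 − 4785/19312)·4.87/4785 = 285528.99.
County 3: 16818²·(1 − 922/16818)·16.6/922 = 4.8132605 × 10^6.
County 1: 16341²·(1 − 1932/16341)·26.77/1932 = 3.262524 × 10^6.
County 2: 15002²·(1 − 2779/15002)·12.8/2779 = 844594.79.
Sum = 9.2059083 × 10^6.
SE = √(9.2059083 × 10^6) = 3034.

3034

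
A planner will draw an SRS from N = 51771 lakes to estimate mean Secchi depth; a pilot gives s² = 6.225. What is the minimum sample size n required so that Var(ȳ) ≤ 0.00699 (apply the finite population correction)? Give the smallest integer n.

Without fpc, n₀ = s²/D = 6.225/0.00699 = 890.5579.
With fpc, (1 − n/N)·s²/n ≤ D requires n ≥ n₀/(1 + n₀/N) = 890.5579/(1 + 890.5579/51771) = 875.4977.
Rounding up, n = 876.

876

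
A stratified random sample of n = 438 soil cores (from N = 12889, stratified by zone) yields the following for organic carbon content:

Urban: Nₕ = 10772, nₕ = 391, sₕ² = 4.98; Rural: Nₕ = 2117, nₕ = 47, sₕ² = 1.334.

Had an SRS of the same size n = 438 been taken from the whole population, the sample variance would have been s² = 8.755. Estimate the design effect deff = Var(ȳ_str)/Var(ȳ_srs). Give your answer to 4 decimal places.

0.4828

Var(ȳ_str) = Σ Wₕ²(1−fₕ)sₕ²/nₕ with Wₕ = Nₕ/12889:
  Urban: (10772/12889)²·(1−391/10772)·4.98/391 = 0.0085733326
  Rural: (2117/12889)²·(1−47/2117)·1.334/47 = 7.4870499 × 10^-4
  → Var(ȳ_str) = 0.0093220376.
Var(ȳ_srs) = (1 − 438/12889)·8.755/438 = 0.019309323.
deff = 0.0093220376 / 0.019309323 = 0.4828.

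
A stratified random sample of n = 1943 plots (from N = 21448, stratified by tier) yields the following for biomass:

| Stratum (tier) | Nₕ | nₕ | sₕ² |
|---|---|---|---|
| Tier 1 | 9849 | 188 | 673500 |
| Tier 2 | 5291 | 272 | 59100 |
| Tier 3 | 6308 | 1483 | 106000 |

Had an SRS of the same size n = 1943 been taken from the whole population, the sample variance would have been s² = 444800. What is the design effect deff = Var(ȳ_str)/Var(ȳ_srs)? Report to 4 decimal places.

Var(ȳ_str) = Σ Wₕ²(1−fₕ)sₕ²/nₕ with Wₕ = Nₕ/21448:
  Tier 1: (9849/21448)²·(1−188/9849)·673500/188 = 741.00369
  Tier 2: (5291/21448)²·(1−272/5291)·59100/272 = 12.542957
  Tier 3: (6308/21448)²·(1−1483/6308)·106000/1483 = 4.7291176
  → Var(ȳ_str) = 758.27576.
Var(ȳ_srs) = (1 − 1943/21448)·444800/1943 = 208.18581.
deff = 758.27576 / 208.18581 = 3.6423.

3.6423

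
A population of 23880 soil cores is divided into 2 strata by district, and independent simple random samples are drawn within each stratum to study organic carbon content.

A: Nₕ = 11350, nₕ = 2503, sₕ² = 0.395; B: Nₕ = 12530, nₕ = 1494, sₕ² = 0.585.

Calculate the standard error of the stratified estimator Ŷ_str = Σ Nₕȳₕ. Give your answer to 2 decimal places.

264.56

Var(Ŷ_str) = Σₕ Nₕ²(1 − fₕ)sₕ²/nₕ.
A: 11350²·(1 − 2503/11350)·0.395/2503 = 15846.31.
B: 12530²·(1 − 1494/12530)·0.585/1494 = 54146.206.
Sum = 69992.516.
SE = √(69992.516) = 264.56.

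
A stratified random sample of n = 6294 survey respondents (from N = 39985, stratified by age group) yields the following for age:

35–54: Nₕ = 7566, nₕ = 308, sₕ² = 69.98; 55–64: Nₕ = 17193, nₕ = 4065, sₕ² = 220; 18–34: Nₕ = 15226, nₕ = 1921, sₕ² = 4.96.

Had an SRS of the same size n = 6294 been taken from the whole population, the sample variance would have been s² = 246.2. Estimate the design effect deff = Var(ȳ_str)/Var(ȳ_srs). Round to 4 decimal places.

Var(ȳ_str) = Σ Wₕ²(1−fₕ)sₕ²/nₕ with Wₕ = Nₕ/39985:
  35–54: (7566/39985)²·(1−308/7566)·69.98/308 = 0.0078039113
  55–64: (17193/39985)²·(1−4065/17193)·220/4065 = 0.0076404363
  18–34: (15226/39985)²·(1−1921/15226)·4.96/1921 = 3.2716046 × 10^-4
  → Var(ȳ_str) = 0.015771508.
Var(ȳ_srs) = (1 − 6294/39985)·246.2/6294 = 0.03295931.
deff = 0.015771508 / 0.03295931 = 0.4785.

0.4785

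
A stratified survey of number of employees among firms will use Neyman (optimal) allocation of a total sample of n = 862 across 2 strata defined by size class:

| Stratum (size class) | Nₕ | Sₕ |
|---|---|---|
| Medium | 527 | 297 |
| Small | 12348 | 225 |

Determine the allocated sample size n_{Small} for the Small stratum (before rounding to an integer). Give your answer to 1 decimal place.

Neyman allocation: nₕ = n·NₕSₕ / Σⱼ NⱼSⱼ.
Σ NⱼSⱼ = 527·297 + 12348·225 = 2.934819 × 10^6.
n_{Small} = 862·12348·225 / (2.934819 × 10^6) = 816.0.

816.0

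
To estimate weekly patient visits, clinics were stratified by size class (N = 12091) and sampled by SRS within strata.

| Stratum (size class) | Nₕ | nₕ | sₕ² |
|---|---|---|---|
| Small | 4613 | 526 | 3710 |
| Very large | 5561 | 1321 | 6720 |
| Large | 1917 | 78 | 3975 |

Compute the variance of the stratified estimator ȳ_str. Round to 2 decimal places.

Var(ȳ_str) = Σₕ Wₕ²(1 − fₕ)sₕ²/nₕ with Wₕ = Nₕ/N, N = 12091.
Small: Wₕ = 0.38152345; term = 0.38152345²·(1 − 0.11402558)·3710/526 = 0.90960286.
Very large: Wₕ = 0.45992887; term = 0.45992887²·(1 − 0.23754720)·6720/1321 = 0.82046633.
Large: Wₕ = 0.15854768; term = 0.15854768²·(1 − 0.04068858)·3975/78 = 1.2289152.
Sum = 2.9589844.

2.96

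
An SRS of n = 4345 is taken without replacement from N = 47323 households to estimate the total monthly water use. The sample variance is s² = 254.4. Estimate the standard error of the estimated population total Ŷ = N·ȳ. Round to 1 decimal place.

Var(Ŷ) = N²·Var(ȳ) = N²·(1 − n/N)·s²/n.
f = 4345/47323 = 0.09181582; Var(ȳ) = 0.90818418·254.4/4345 = 0.053174236.
Var(Ŷ) = 47323² · 0.053174236 = 1.1908191 × 10^8.
SE(Ŷ) = √(1.1908191 × 10^8) = 10912.5.

10912.5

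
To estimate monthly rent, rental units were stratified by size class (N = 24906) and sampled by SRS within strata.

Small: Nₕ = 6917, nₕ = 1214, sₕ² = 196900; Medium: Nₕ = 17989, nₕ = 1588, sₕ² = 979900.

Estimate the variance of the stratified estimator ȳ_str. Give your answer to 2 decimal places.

Var(ȳ_str) = Σₕ Wₕ²(1 − fₕ)sₕ²/nₕ with Wₕ = Nₕ/N, N = 24906.
Small: Wₕ = 0.27772424; term = 0.27772424²·(1 − 0.17550961)·196900/1214 = 10.314311.
Medium: Wₕ = 0.72227576; term = 0.72227576²·(1 − 0.08827617)·979900/1588 = 293.49496.
Sum = 303.80927.

303.81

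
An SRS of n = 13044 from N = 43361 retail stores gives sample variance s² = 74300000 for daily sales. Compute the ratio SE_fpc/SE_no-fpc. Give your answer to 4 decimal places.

f = n/N = 13044/43361 = 0.30082332.
SE_no-fpc = √(s²/n) = 75.472548; SE_fpc = √((1−f)s²/n) = 63.107718.
Ratio = √(1−f) = 0.83616785.

0.8362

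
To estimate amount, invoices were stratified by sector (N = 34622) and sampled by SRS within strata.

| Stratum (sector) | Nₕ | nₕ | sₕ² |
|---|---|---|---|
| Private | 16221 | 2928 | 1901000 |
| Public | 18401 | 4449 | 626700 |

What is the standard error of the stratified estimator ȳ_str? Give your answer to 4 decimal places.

Var(ȳ_str) = Σₕ Wₕ²(1 − fₕ)sₕ²/nₕ with Wₕ = Nₕ/N, N = 34622.
Private: Wₕ = 0.46851713; term = 0.46851713²·(1 − 0.18050675)·1901000/2928 = 116.79046.
Public: Wₕ = 0.53148287; term = 0.53148287²·(1 − 0.24178034)·626700/4449 = 30.169692.
Sum = 146.96015.
SE = √(146.96015) = 12.1227.

12.1227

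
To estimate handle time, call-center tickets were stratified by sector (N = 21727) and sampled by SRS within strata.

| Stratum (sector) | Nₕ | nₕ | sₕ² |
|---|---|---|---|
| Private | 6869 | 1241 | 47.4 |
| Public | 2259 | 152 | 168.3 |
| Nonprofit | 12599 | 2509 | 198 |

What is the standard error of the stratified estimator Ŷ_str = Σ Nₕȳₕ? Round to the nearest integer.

Var(Ŷ_str) = Σₕ Nₕ²(1 − fₕ)sₕ²/nₕ.
Private: 6869²·(1 − 1241/6869)·47.4/1241 = 1.4765704 × 10^6.
Public: 2259²·(1 − 152/2259)·168.3/152 = 5.2701296 × 10^6.
Nonprofit: 12599²·(1 − 2509/12599)·198/2509 = 1.0032098 × 10^7.
Sum = 1.6778798 × 10^7.
SE = √(1.6778798 × 10^7) = 4096.

4096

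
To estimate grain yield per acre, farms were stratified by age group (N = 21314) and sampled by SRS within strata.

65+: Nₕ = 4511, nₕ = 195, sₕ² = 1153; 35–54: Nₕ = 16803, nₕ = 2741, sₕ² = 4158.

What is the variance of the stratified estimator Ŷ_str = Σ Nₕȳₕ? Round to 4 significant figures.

4.736 × 10^8

Var(Ŷ_str) = Σₕ Nₕ²(1 − fₕ)sₕ²/nₕ.
65+: 4511²·(1 − 195/4511)·1153/195 = 1.1511952 × 10^8.
35–54: 16803²·(1 − 2741/16803)·4158/2741 = 3.5843414 × 10^8.
Sum = 4.7355366 × 10^8.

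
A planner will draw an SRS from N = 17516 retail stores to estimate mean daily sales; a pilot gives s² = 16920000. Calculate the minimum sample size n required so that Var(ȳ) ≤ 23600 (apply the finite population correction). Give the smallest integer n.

Without fpc, n₀ = s²/D = 16920000/23600 = 716.9492.
With fpc, (1 − n/N)·s²/n ≤ D requires n ≥ n₀/(1 + n₀/N) = 716.9492/(1 + 716.9492/17516) = 688.7576.
Rounding up, n = 689.

689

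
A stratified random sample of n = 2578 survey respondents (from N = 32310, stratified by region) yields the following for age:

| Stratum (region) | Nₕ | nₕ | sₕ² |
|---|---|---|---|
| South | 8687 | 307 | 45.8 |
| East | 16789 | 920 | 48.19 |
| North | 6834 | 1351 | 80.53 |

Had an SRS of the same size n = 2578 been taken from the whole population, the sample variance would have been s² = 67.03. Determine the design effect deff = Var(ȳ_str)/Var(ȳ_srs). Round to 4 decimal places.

Var(ȳ_str) = Σ Wₕ²(1−fₕ)sₕ²/nₕ with Wₕ = Nₕ/32310:
  South: (8687/32310)²·(1−307/8687)·45.8/307 = 0.010403202
  East: (16789/32310)²·(1−920/16789)·48.19/920 = 0.013368097
  North: (6834/32310)²·(1−1351/6834)·80.53/1351 = 0.0021395461
  → Var(ȳ_str) = 0.025910845.
Var(ȳ_srs) = (1 − 2578/32310)·67.03/2578 = 0.023926186.
deff = 0.025910845 / 0.023926186 = 1.0829.

1.0829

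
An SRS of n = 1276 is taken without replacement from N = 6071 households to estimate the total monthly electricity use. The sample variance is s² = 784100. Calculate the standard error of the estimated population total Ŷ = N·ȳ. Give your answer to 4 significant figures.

133700

Var(Ŷ) = N²·Var(ȳ) = N²·(1 − n/N)·s²/n.
f = 1276/6071 = 0.21017954; Var(ȳ) = 0.78982046·784100/1276 = 485.34343.
Var(Ŷ) = 6071² · 485.34343 = 1.7888323 × 10^10.
SE(Ŷ) = √(1.7888323 × 10^10) = 133700.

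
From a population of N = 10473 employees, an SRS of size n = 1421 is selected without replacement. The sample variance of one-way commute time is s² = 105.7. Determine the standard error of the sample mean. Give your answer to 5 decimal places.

0.25356

Under SRS without replacement, Var(ȳ) = (1 − f)·s²/n with f = n/N = 1421/10473 = 0.13568223.
Var(ȳ) = (1 − 0.13568223)·105.7/1421 = 0.86431777·0.074384236 = 0.064291617.
SE(ȳ) = √(0.064291617) = 0.25356.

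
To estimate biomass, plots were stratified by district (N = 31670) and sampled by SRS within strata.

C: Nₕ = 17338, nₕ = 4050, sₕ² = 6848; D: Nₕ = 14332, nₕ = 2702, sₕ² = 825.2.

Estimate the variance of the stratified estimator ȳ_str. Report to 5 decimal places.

Var(ȳ_str) = Σₕ Wₕ²(1 − fₕ)sₕ²/nₕ with Wₕ = Nₕ/N, N = 31670.
C: Wₕ = 0.54745816; term = 0.54745816²·(1 − 0.23359096)·6848/4050 = 0.38839284.
D: Wₕ = 0.45254184; term = 0.45254184²·(1 − 0.18852917)·825.2/2702 = 0.050753297.
Sum = 0.43914614.

0.43915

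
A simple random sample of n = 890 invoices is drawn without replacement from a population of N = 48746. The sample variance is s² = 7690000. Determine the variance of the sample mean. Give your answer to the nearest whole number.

8483

Under SRS without replacement, Var(ȳ) = (1 − f)·s²/n with f = n/N = 890/48746 = 0.01825791.
Var(ȳ) = (1 − 0.01825791)·7690000/890 = 0.98174209·8640.4494 = 8482.6929.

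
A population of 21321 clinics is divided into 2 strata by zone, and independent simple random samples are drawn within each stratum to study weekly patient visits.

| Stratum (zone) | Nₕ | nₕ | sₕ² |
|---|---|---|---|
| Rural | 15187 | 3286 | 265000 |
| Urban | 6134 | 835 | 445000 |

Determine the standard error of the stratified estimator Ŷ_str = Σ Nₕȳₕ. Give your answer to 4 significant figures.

178600

Var(Ŷ_str) = Σₕ Nₕ²(1 − fₕ)sₕ²/nₕ.
Rural: 15187²·(1 − 3286/15187)·265000/3286 = 1.4575846 × 10^10.
Urban: 6134²·(1 − 835/6134)·445000/835 = 1.7322526 × 10^10.
Sum = 3.1898372 × 10^10.
SE = √(3.1898372 × 10^10) = 178600.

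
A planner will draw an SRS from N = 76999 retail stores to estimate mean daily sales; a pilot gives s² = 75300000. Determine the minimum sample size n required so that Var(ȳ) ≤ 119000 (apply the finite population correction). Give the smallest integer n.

Without fpc, n₀ = s²/D = 75300000/119000 = 632.7731.
With fpc, (1 − n/N)·s²/n ≤ D requires n ≥ n₀/(1 + n₀/N) = 632.7731/(1 + 632.7731/76999) = 627.6154.
Rounding up, n = 628.

628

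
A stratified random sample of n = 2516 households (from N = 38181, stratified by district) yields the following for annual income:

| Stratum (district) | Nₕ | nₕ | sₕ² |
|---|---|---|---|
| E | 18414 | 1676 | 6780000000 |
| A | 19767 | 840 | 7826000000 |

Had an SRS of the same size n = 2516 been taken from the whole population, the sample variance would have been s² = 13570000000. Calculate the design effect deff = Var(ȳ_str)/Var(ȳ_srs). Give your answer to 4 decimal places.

Var(ȳ_str) = Σ Wₕ²(1−fₕ)sₕ²/nₕ with Wₕ = Nₕ/38181:
  E: (18414/38181)²·(1−1676/18414)·6780000000/1676 = 855288.8
  A: (19767/38181)²·(1−840/19767)·7826000000/840 = 2.3910492 × 10^6
  → Var(ȳ_str) = 3.246338 × 10^6.
Var(ȳ_srs) = (1 − 2516/38181)·13570000000/2516 = 5.0380693 × 10^6.
deff = (3.246338 × 10^6) / (5.0380693 × 10^6) = 0.6444.

0.6444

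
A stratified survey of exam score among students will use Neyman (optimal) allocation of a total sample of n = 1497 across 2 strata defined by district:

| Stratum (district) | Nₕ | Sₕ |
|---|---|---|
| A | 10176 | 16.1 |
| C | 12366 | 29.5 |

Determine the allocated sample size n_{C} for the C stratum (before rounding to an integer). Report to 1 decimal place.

Neyman allocation: nₕ = n·NₕSₕ / Σⱼ NⱼSⱼ.
Σ NⱼSⱼ = 10176·16.1 + 12366·29.5 = 528630.6.
n_{C} = 1497·12366·29.5 / 528630.6 = 1033.0.

1033.0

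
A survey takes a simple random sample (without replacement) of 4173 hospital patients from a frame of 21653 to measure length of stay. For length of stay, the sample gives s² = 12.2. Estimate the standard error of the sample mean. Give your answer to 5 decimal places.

0.04858

Under SRS without replacement, Var(ȳ) = (1 − f)·s²/n with f = n/N = 4173/21653 = 0.19272156.
Var(ȳ) = (1 − 0.19272156)·12.2/4173 = 0.80727844·0.0029235562 = 0.0023601239.
SE(ȳ) = √(0.0023601239) = 0.04858.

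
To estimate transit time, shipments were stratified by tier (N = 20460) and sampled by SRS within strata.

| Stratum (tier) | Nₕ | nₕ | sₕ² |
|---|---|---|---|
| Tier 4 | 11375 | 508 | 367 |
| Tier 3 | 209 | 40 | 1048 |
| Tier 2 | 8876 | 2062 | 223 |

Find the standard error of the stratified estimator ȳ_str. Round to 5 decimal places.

0.48080

Var(ȳ_str) = Σₕ Wₕ²(1 − fₕ)sₕ²/nₕ with Wₕ = Nₕ/N, N = 20460.
Tier 4: Wₕ = 0.55596285; term = 0.55596285²·(1 − 0.04465934)·367/508 = 0.21333011.
Tier 3: Wₕ = 0.01021505; term = 0.01021505²·(1 − 0.19138756)·1048/40 = 0.0022106654.
Tier 2: Wₕ = 0.43382209; term = 0.43382209²·(1 − 0.23231185)·223/2062 = 0.015625156.
Sum = 0.23116593.
SE = √(0.23116593) = 0.48080.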